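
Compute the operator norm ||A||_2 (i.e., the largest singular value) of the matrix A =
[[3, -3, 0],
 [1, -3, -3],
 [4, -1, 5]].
||A||_2 ≈ 7.0264 (= sqrt(largest eigenvalue of A^T A))

||A||_2 = sigma_max(A) = sqrt(lambda_max(A^T A)). Form the symmetric matrix M = A^T A =
[[26, -16, 17],
 [-16, 19, 4],
 [17, 4, 34]].
Its characteristic polynomial (trace, sum of principal 2x2 minors, determinant of M give the coefficients) is
  p(λ) = det(λ I - M) = λ^3 - 79λ^2 + 1463λ - 9.
No integer candidate from the rational root theorem (±divisors of 9) is a root, so the roots are irrational. The cubic discriminant is Δ = 833575424 > 0, so there are three distinct real roots. p(0) = -9 and p(1) = 1376 have opposite signs, so a root lies in (0, 1); Newton's method refines it to λ ≈ 0.0062. p(29) = 368 and p(30) = -219 have opposite signs, so a root lies in (29, 30); Newton's method refines it to λ ≈ 29.6231. p(49) = -352 and p(50) = 641 have opposite signs, so a root lies in (49, 50); Newton's method refines it to λ ≈ 49.3708. Check (Vieta): the three roots sum to 79, matching tr M = 79.
So the eigenvalues of A^T A are ≈ 0.0062, 29.6231, 49.3708 (all ≥ 0, as they must be for A^T A). The largest is λ_max ≈ 49.3708, hence ||A||_2 = sqrt(λ_max) ≈ 7.0264.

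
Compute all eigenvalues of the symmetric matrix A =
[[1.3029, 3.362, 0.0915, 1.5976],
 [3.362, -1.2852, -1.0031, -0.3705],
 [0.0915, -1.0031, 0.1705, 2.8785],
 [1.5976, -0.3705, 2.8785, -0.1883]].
sigma(A) ≈ {-4, -3, 3, 4}

A is real symmetric, so its spectrum consists of real eigenvalues. Expanding the characteristic polynomial of the displayed matrix gives
  det(λ I - A) = p(λ) = λ^4 + (0)λ^3 + (-25)λ^2 + (-0.0014)λ + (143.997).
Solving p(λ) = 0 yields eigenvalues ≈ -4, -3, 3, 4. (A is shown rounded to 4 decimals, so these recover the underlying integer eigenvalues to within that precision.)
Verification: the trace of A = 0 equals the sum of eigenvalues 0, and det(A) ≈ 143.9970 matches the eigenvalue product 144.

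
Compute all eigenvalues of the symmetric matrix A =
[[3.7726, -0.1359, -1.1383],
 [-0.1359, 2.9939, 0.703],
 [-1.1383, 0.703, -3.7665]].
sigma(A) ≈ {-4, 3, 4}

A is real symmetric, so its spectrum consists of real eigenvalues. Expanding the characteristic polynomial of the displayed matrix gives
  det(λ I - A) = p(λ) = λ^3 + (-3)λ^2 + (-16)λ + (47.9985).
Solving p(λ) = 0 yields eigenvalues ≈ -4, 3, 4. (A is shown rounded to 4 decimals, so these recover the underlying integer eigenvalues to within that precision.)
Verification: the trace of A = 3 equals the sum of eigenvalues 3, and det(A) ≈ -47.9985 matches the eigenvalue product -48.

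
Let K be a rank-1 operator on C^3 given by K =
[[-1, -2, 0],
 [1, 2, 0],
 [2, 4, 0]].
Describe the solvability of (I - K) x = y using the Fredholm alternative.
(I - K) is singular (det(I - K) = 0, i.e. 1 ∈ sigma(K)). (I - K) x = y is solvable iff y ⊥ ker((I - K)^*) = span{(-1, -2, 0)}, i.e. iff -y_1 - 2y_2 = 0. When solvable, the solutions are x = y + c·(1, -1, -2), c arbitrary (ker(I - K) = span{(1, -1, -2)}, dimension 1).

K has rank 1, so it is an outer product K = u v^T: every row of K is a multiple of one row vector. Reading off the entries, u = (1, -1, -2) and v = (-1, -2, 0) (row i of K equals u_i·v^T). A rank-one matrix u v^T satisfies K u = u (v·u) and kills the (2)-dimensional subspace v^⊥, so its characteristic polynomial is lambda^2 (lambda - v·u) with v·u = tr K = 1. Hence the eigenvalues of I - K are 1 (multiplicity 2) and 1 - (1) = 0, so det(I - K) = 0. (Direct check: I - K =
[[2, 2, 0],
 [-1, -1, 0],
 [-2, -4, 1]]
has determinant 0.) So 1 is an eigenvalue of K and (I - K) is not invertible. The finite-dimensional Fredholm alternative says: either (I - K) is invertible, or ker(I - K) ≠ {0} and then range(I - K) = ker((I - K)^*)^⊥, with dim ker(I - K) = dim ker((I - K)^*). We are in the second case, so we need both kernels. Kernel of I - K: (I - K) u = u - u (v·u) = u - u = 0, so ker(I - K) = span{u} = span{(1, -1, -2)} (it is exactly 1-dimensional because rank(I - K) = 2). Kernel of the adjoint: K is real, so (I - K)^* = I - K^T = I - v u^T, and (I - v u^T) v = v - v (u·v) = 0; hence ker((I - K)^*) = span{v} = span{(-1, -2, 0)}. Therefore (I - K) x = y is solvable iff <y, v> = 0, i.e. iff -y_1 - 2y_2 = 0. When this holds, K y = u (v·y) = 0, so (I - K) y = y and x = y is a particular solution; the full solution set is the line x = y + c·u = y + c·(1, -1, -2), c ∈ C.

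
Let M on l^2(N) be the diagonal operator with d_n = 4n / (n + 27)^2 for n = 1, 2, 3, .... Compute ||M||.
||M|| = 1/27 (attained at n = 27)

For M diagonal, ||M|| = sup_n |d_n|. Treat f(x) = 4x / (x + 27)^2 for real x > 0. By the quotient rule, f'(x) = 4(27 - x)/(x + 27)^3, which is positive for x < 27 and negative for x > 27. So f has a unique maximum at x = 27, and since 27 is a positive integer, the supremum over n ≥ 1 is attained at n = 27: d_27 = 4·27/(27 + 27)^2 = 4·27/2916 = 1/27. Hence ||M|| = 1/27.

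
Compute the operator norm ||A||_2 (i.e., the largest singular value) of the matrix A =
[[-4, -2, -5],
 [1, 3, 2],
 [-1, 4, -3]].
||A||_2 ≈ 7.5381 (= sqrt(largest eigenvalue of A^T A))

||A||_2 = sigma_max(A) = sqrt(lambda_max(A^T A)). Form the symmetric matrix M = A^T A =
[[18, 7, 25],
 [7, 29, 4],
 [25, 4, 38]].
Its characteristic polynomial (trace, sum of principal 2x2 minors, determinant of M give the coefficients) is
  p(λ) = det(λ I - M) = λ^3 - 85λ^2 + 1618λ - 961.
No integer candidate from the rational root theorem (±divisors of 961) is a root, so the roots are irrational. The cubic discriminant is Δ = 1964659145 > 0, so there are three distinct real roots. p(0) = -961 and p(1) = 573 have opposite signs, so a root lies in (0, 1); Newton's method refines it to λ ≈ 0.6136. p(27) = 443 and p(28) = -345 have opposite signs, so a root lies in (27, 28); Newton's method refines it to λ ≈ 27.5629. p(56) = -1297 and p(57) = 293 have opposite signs, so a root lies in (56, 57); Newton's method refines it to λ ≈ 56.8235. Check (Vieta): the three roots sum to 85, matching tr M = 85.
So the eigenvalues of A^T A are ≈ 0.6136, 27.5629, 56.8235 (all ≥ 0, as they must be for A^T A). The largest is λ_max ≈ 56.8235, hence ||A||_2 = sqrt(λ_max) ≈ 7.5381.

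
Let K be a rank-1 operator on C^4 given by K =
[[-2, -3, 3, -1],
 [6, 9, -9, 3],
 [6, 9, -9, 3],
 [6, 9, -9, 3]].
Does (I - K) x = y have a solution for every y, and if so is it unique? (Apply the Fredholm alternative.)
(I - K) is singular (det(I - K) = 0, i.e. 1 ∈ sigma(K)). (I - K) x = y is solvable iff y ⊥ ker((I - K)^*) = span{(-2, -3, 3, -1)}, i.e. iff -2y_1 - 3y_2 + 3y_3 - y_4 = 0. When solvable, the solutions are x = y + c·(1, -3, -3, -3), c arbitrary (ker(I - K) = span{(1, -3, -3, -3)}, dimension 1).

K has rank 1, so it is an outer product K = u v^T: every row of K is a multiple of one row vector. Reading off the entries, u = (1, -3, -3, -3) and v = (-2, -3, 3, -1) (row i of K equals u_i·v^T). A rank-one matrix u v^T satisfies K u = u (v·u) and kills the (3)-dimensional subspace v^⊥, so its characteristic polynomial is lambda^3 (lambda - v·u) with v·u = tr K = 1. Hence the eigenvalues of I - K are 1 (multiplicity 3) and 1 - (1) = 0, so det(I - K) = 0. (Direct check: I - K =
[[3, 3, -3, 1],
 [-6, -8, 9, -3],
 [-6, -9, 10, -3],
 [-6, -9, 9, -2]]
has determinant 0.) So 1 is an eigenvalue of K and (I - K) is not invertible. The finite-dimensional Fredholm alternative says: either (I - K) is invertible, or ker(I - K) ≠ {0} and then range(I - K) = ker((I - K)^*)^⊥, with dim ker(I - K) = dim ker((I - K)^*). We are in the second case, so we need both kernels. Kernel of I - K: (I - K) u = u - u (v·u) = u - u = 0, so ker(I - K) = span{u} = span{(1, -3, -3, -3)} (it is exactly 1-dimensional because rank(I - K) = 3). Kernel of the adjoint: K is real, so (I - K)^* = I - K^T = I - v u^T, and (I - v u^T) v = v - v (u·v) = 0; hence ker((I - K)^*) = span{v} = span{(-2, -3, 3, -1)}. Therefore (I - K) x = y is solvable iff <y, v> = 0, i.e. iff -2y_1 - 3y_2 + 3y_3 - y_4 = 0. When this holds, K y = u (v·y) = 0, so (I - K) y = y and x = y is a particular solution; the full solution set is the line x = y + c·u = y + c·(1, -3, -3, -3), c ∈ C.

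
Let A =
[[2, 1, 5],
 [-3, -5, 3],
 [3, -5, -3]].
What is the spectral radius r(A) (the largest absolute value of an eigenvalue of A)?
r(A) ≈ 6.9095

The eigenvalues of A are the roots of its characteristic polynomial. With M = A (coefficients from the trace, the sum of principal 2x2 minors, and det A):
  p(λ) = det(λ I - M) = λ^3 + 6λ^2 + 2λ - 210.
No integer candidate from the rational root theorem (±divisors of 210) is a root, so the roots are irrational. The cubic discriminant is Δ = -1054508 < 0, so there is one real root and a complex-conjugate pair. p(4) = -42 and p(5) = 75 have opposite signs, so a root lies in (4, 5); Newton's method refines it to λ ≈ 4.3987. Dividing out (λ - (4.3987)) leaves approximately λ^2 + 10.3987λ + 47.7411. For λ^2 + 10.3987λ + 47.7411 the discriminant is -82.831. It is negative, so the remaining roots are the complex-conjugate pair λ ≈ -5.1994 ± 4.5506i. Their product equals the constant term, so |λ|^2 ≈ 47.7411 and |λ| ≈ 6.9095.
Thus the eigenvalues (to 4 decimals) are 4.3987 (modulus 4.3987); -5.1994 ± 4.5506i (modulus 6.9095). The spectral radius is the largest modulus: r(A) ≈ 6.9095. (Cross-check: r(A) ≤ ||A||_2 ≈ 7.3149; equality holds whenever A is normal, though it can also hold for some non-normal A.)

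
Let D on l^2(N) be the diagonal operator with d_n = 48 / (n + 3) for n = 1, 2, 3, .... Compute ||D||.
||D|| = 12 (attained at n = 1)

For D diagonal, ||D|| = sup_n |d_n| = sup_n 48/(n + 3). This is positive and strictly decreasing in n, so the supremum is attained at n = 1: d_1 = 48/(1 + 3) = 12. Hence ||D|| = 12.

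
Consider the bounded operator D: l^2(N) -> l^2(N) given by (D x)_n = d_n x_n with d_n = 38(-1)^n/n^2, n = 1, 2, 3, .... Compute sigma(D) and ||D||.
sigma(D) = {38(-1)^n/n^2 : n ≥ 1} ∪ {0}; ||D|| = 38

A bounded diagonal operator on l^2 with diagonal entries d_n has spectrum equal to the closure of {d_n : n ≥ 1}: every d_n is an eigenvalue (with eigenvector e_n), so {d_n} ⊂ sigma(D); the spectrum is closed, so its closure is too; and for lambda not in the closure, (D - lambda I) has bounded inverse (the diagonal entries 1/(d_n - lambda) are bounded). For our sequence d_n = 38(-1)^n/n^2, n = 1, 2, 3, ...:
  - {d_n} = {38(-1)^n/n^2 : n ≥ 1}; the only limit point is 0
  - closure = {38(-1)^n/n^2 : n ≥ 1} ∪ {0}
For the norm: a diagonal operator has ||D|| = sup_n |d_n|. Here |d_n| = 38/n^2 is decreasing, so sup_n |d_n| = |d_1| = 38. So ||D|| = 38.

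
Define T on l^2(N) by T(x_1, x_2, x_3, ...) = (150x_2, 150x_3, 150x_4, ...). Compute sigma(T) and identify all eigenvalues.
sigma(T) = closed disk {z in C : |z| ≤ 150}; sigma_p(T) = open disk {z in C : |z| < 150}

Note T = 150·V where V is the unit left shift (V x)_k = x_{k+1}; so sigma(T) = 150·sigma(V) and ||T|| = 150||V||. ||T x||^2 = 22500sum_{k≥2} |x_k|^2 ≤ 22500||x||^2, with equality on {x : x_1 = 0}, so ||T|| = 150. For any lambda with |lambda| < 150, set r = lambda/150 (|r| < 1); the vector x = (1, r, r^2, ...) is in l^2 and satisfies T x = 150(r, r^2, ...) = lambda x, so lambda is an eigenvalue. On the boundary |lambda| = 150 the geometric series diverges, so no l^2 eigenvector exists, but these lambda lie in the approximate point spectrum. Hence sigma(T) is the closed disk of radius 150 and sigma_p(T) is the open disk.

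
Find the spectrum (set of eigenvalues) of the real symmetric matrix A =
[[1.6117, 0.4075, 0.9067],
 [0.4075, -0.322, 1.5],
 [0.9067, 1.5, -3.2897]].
sigma(A) ≈ {-4, 0, 2}

A is real symmetric, so its spectrum consists of real eigenvalues. Expanding the characteristic polynomial of the displayed matrix gives
  det(λ I - A) = p(λ) = λ^3 + (2)λ^2 + (-8)λ + (0).
Solving p(λ) = 0 yields eigenvalues ≈ -4, 0, 2. (A is shown rounded to 4 decimals, so these recover the underlying integer eigenvalues to within that precision.)
Verification: the trace of A = -2 equals the sum of eigenvalues -2, and det(A) ≈ 0.0004 matches the eigenvalue product 0.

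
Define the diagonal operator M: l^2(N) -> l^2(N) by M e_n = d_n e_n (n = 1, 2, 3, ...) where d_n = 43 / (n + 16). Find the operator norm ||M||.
||M|| = 43/17 (attained at n = 1)

For M diagonal, ||M|| = sup_n |d_n| = sup_n 43/(n + 16). This is positive and strictly decreasing in n, so the supremum is attained at n = 1: d_1 = 43/(1 + 16) = 43/17. Hence ||M|| = 43/17.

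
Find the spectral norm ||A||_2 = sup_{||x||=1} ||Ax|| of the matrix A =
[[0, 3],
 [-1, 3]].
||A||_2 = sqrt((19 + sqrt(325))/2) ≈ 4.3028 (= sqrt(largest eigenvalue of A^T A))

||A||_2 = sigma_max(A) = sqrt(lambda_max(A^T A)). Form the symmetric matrix M = A^T A =
[[1, -3],
 [-3, 18]].
Its characteristic polynomial (trace, determinant of M give the coefficients) is
  p(λ) = det(λ I - M) = λ^2 - 19λ + 9.
For λ^2 - 19λ + 9 the discriminant is 325. It is nonnegative but not a perfect square, so the roots are real and irrational: λ = (19 ± sqrt(325))/2 ≈ 18.5139, 0.4861.
So the eigenvalues of A^T A are ≈ 0.4861, 18.5139 (all ≥ 0, as they must be for A^T A). The largest is λ_max = (19 + sqrt(325))/2 ≈ 18.5139, hence ||A||_2 = sqrt(λ_max) = sqrt((19 + sqrt(325))/2) ≈ 4.3028.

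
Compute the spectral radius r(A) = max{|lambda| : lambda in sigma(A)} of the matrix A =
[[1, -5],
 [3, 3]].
r(A) = sqrt(18) ≈ 4.2426

The eigenvalues of A are the roots of its characteristic polynomial. With M = A (coefficients from the trace and determinant):
  p(λ) = det(λ I - M) = λ^2 - 4λ + 18.
For λ^2 - 4λ + 18 the discriminant is -56. It is negative, so the roots are the complex-conjugate pair λ = 2 ± (sqrt(56)/2) i ≈ 2 ± 3.7417i. For a conjugate pair the product of the roots equals the constant term, so |λ|^2 = 18 and |λ| = sqrt(18) ≈ 4.2426.
Thus the eigenvalues (to 4 decimals) are 2 ± 3.7417i (modulus 4.2426). The spectral radius is the largest modulus: r(A) = sqrt(18) ≈ 4.2426. (Cross-check: r(A) ≤ ||A||_2 ≈ 5.8863; equality holds whenever A is normal, though it can also hold for some non-normal A.)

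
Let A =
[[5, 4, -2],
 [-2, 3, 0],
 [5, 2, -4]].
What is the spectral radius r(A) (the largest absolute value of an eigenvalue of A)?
r(A) ≈ 4.4277

The eigenvalues of A are the roots of its characteristic polynomial. With M = A (coefficients from the trace, the sum of principal 2x2 minors, and det A):
  p(λ) = det(λ I - M) = λ^3 - 4λ^2 + λ + 54.
No integer candidate from the rational root theorem (±divisors of 54) is a root, so the roots are irrational. The cubic discriminant is Δ = -68784 < 0, so there is one real root and a complex-conjugate pair. p(-3) = -12 and p(-2) = 28 have opposite signs, so a root lies in (-3, -2); Newton's method refines it to λ ≈ -2.7544. Dividing out (λ - (-2.7544)) leaves approximately λ^2 - 6.7544λ + 19.6047. For λ^2 - 6.7544λ + 19.6047 the discriminant is -32.7964. It is negative, so the remaining roots are the complex-conjugate pair λ ≈ 3.3772 ± 2.8634i. Their product equals the constant term, so |λ|^2 ≈ 19.6047 and |λ| ≈ 4.4277.
Thus the eigenvalues (to 4 decimals) are -2.7544 (modulus 2.7544); 3.3772 ± 2.8634i (modulus 4.4277). The spectral radius is the largest modulus: r(A) ≈ 4.4277. (Cross-check: r(A) ≤ ||A||_2 ≈ 9.2751; equality holds whenever A is normal, though it can also hold for some non-normal A.)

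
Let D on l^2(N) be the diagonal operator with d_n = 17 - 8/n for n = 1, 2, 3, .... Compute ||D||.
||D|| = 17

For a diagonal operator on l^2 with entries d_n, ||D|| = sup_n |d_n|. Here d_1 = 9, d_2 = 13, ..., and d_n = 17 - 8/n increases monotonically toward 17. All terms lie in [9, 17), so |d_n| = d_n and the supremum is the limit 17, which is not attained by any individual d_n. Hence ||D|| = 17.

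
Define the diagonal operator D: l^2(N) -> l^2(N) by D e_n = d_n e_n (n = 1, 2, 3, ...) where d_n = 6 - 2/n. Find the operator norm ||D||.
||D|| = 6

For a diagonal operator on l^2 with entries d_n, ||D|| = sup_n |d_n|. Here d_1 = 4, d_2 = 5, ..., and d_n = 6 - 2/n increases monotonically toward 6. All terms lie in [4, 6), so |d_n| = d_n and the supremum is the limit 6, which is not attained by any individual d_n. Hence ||D|| = 6.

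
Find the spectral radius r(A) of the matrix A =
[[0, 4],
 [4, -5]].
r(A) = (5 + sqrt(89))/2 ≈ 7.217

The eigenvalues of A are the roots of its characteristic polynomial. With M = A (coefficients from the trace and determinant):
  p(λ) = det(λ I - M) = λ^2 + 5λ - 16.
For λ^2 + 5λ - 16 the discriminant is 89. It is nonnegative but not a perfect square, so the roots are real and irrational: λ = (-5 ± sqrt(89))/2 ≈ 2.217, -7.217.
Thus the eigenvalues (to 4 decimals) are 2.217 (modulus 2.217); -7.217 (modulus 7.217). The spectral radius is the largest modulus: r(A) = (5 + sqrt(89))/2 ≈ 7.217. (Cross-check: r(A) ≤ ||A||_2 ≈ 7.217; equality holds whenever A is normal, though it can also hold for some non-normal A.)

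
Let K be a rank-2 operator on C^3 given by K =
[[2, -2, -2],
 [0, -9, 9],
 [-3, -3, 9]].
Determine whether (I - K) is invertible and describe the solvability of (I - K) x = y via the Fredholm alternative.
(I - K) is invertible (det(I - K) = -61 ≠ 0), so for every y in C^3 the equation (I - K) x = y has a unique solution.

K has rank 2 and factors as K = U V^T = u1 v1^T + u2 v2^T with u1 = (-2, 0, 3), v1 = (-1, 1, 1), u2 = (0, -3, -2), v2 = (0, 3, -3) (multiplying out reproduces the displayed K). The nonzero eigenvalues of U V^T coincide with those of the 2 x 2 matrix G = V^T U = [[v1·u1, v1·u2], [v2·u1, v2·u2]] = [[5, -5], [-9, -3]], and by the Sylvester determinant identity det(I_3 - U V^T) = det(I_2 - V^T U) = det([[-4, 5], [9, 4]]) = (-4)(4) - (5)(9) = -61. (Direct check: I - K =
[[-1, 2, 2],
 [0, 10, -9],
 [3, 3, -8]]
has determinant -61.) The finite-dimensional Fredholm alternative says: either (I - K) is invertible, or ker(I - K) ≠ {0} and then range(I - K) = ker((I - K)^*)^⊥, with dim ker(I - K) = dim ker((I - K)^*). Since det(I - K) ≠ 0, 1 is not an eigenvalue of K and ker(I - K) = {0}, so we are in the first case: for every y there is a unique x = (I - K)^(-1) y. (Explicitly, by the Woodbury identity, (I - U V^T)^(-1) = I + U (I_2 - G)^(-1) V^T.)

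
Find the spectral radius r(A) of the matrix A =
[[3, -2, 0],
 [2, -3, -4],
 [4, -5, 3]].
r(A) ≈ 5.9786

The eigenvalues of A are the roots of its characteristic polynomial. With M = A (coefficients from the trace, the sum of principal 2x2 minors, and det A):
  p(λ) = det(λ I - M) = λ^3 - 3λ^2 - 25λ + 43.
No integer candidate from the rational root theorem (±divisors of 43) is a root, so the roots are irrational. The cubic discriminant is Δ = 80896 > 0, so there are three distinct real roots. p(-5) = -32 and p(-4) = 31 have opposite signs, so a root lies in (-5, -4); Newton's method refines it to λ ≈ -4.5569. p(1) = 16 and p(2) = -11 have opposite signs, so a root lies in (1, 2); Newton's method refines it to λ ≈ 1.5783. p(5) = -32 and p(6) = 1 have opposite signs, so a root lies in (5, 6); Newton's method refines it to λ ≈ 5.9786. Check (Vieta): the three roots sum to 3, matching tr M = 3.
Thus the eigenvalues (to 4 decimals) are -4.5569 (modulus 4.5569); 1.5783 (modulus 1.5783); 5.9786 (modulus 5.9786). The spectral radius is the largest modulus: r(A) ≈ 5.9786. (Cross-check: r(A) ≤ ||A||_2 ≈ 8.1482; equality holds whenever A is normal, though it can also hold for some non-normal A.)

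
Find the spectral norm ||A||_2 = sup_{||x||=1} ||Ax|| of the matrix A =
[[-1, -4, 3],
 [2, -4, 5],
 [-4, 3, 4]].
||A||_2 ≈ 8.1386 (= sqrt(largest eigenvalue of A^T A))

||A||_2 = sigma_max(A) = sqrt(lambda_max(A^T A)). Form the symmetric matrix M = A^T A =
[[21, -16, -9],
 [-16, 41, -20],
 [-9, -20, 50]].
Its characteristic polynomial (trace, sum of principal 2x2 minors, determinant of M give the coefficients) is
  p(λ) = det(λ I - M) = λ^3 - 112λ^2 + 3224λ - 12769.
No integer candidate from the rational root theorem (±divisors of 12769) is a root, so the roots are irrational. The cubic discriminant is Δ = 3174056869 > 0, so there are three distinct real roots. p(4) = -1601 and p(5) = 676 have opposite signs, so a root lies in (4, 5); Newton's method refines it to λ ≈ 4.6939. p(41) = 64 and p(42) = -841 have opposite signs, so a root lies in (41, 42); Newton's method refines it to λ ≈ 41.0699. p(66) = -361 and p(67) = 1234 have opposite signs, so a root lies in (66, 67); Newton's method refines it to λ ≈ 66.2362. Check (Vieta): the three roots sum to 112, matching tr M = 112.
So the eigenvalues of A^T A are ≈ 4.6939, 41.0699, 66.2362 (all ≥ 0, as they must be for A^T A). The largest is λ_max ≈ 66.2362, hence ||A||_2 = sqrt(λ_max) ≈ 8.1386.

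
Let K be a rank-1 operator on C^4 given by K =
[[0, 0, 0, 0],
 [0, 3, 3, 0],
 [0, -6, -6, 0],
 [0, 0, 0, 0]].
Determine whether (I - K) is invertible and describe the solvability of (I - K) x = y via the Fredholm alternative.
(I - K) is invertible (det(I - K) = 4 ≠ 0), so for every y in C^4 the equation (I - K) x = y has a unique solution.

K has rank 1, so it is an outer product K = u v^T: every row of K is a multiple of one row vector. Reading off the entries, u = (0, 1, -2, 0) and v = (0, 3, 3, 0) (row i of K equals u_i·v^T). A rank-one matrix u v^T satisfies K u = u (v·u) and kills the (3)-dimensional subspace v^⊥, so its characteristic polynomial is lambda^3 (lambda - v·u) with v·u = tr K = -3. Hence the eigenvalues of I - K are 1 (multiplicity 3) and 1 - (-3) = 4, so det(I - K) = 4. (Direct check: I - K =
[[1, 0, 0, 0],
 [0, -2, -3, 0],
 [0, 6, 7, 0],
 [0, 0, 0, 1]]
has determinant 4.) The finite-dimensional Fredholm alternative says: either (I - K) is invertible, or ker(I - K) ≠ {0} and then range(I - K) = ker((I - K)^*)^⊥, with dim ker(I - K) = dim ker((I - K)^*). Since det(I - K) ≠ 0, 1 is not an eigenvalue of K and ker(I - K) = {0}, so we are in the first case: for every y there is a unique x = (I - K)^(-1) y. Explicitly, by the Sherman–Morrison formula, (I - u v^T)^(-1) = I + u v^T/(1 - v·u), i.e. (I - K)^(-1) = I + K/(4).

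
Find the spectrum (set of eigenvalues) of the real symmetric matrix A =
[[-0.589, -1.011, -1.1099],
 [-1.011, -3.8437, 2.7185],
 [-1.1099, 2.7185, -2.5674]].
sigma(A) ≈ {-6, -2, 1}

A is real symmetric, so its spectrum consists of real eigenvalues. Expanding the characteristic polynomial of the displayed matrix gives
  det(λ I - A) = p(λ) = λ^3 + (7)λ^2 + (4)λ + (-12).
Solving p(λ) = 0 yields eigenvalues ≈ -6, -2, 1. (A is shown rounded to 4 decimals, so these recover the underlying integer eigenvalues to within that precision.)
Verification: the trace of A = -7 equals the sum of eigenvalues -7, and det(A) ≈ 12.0005 matches the eigenvalue product 12.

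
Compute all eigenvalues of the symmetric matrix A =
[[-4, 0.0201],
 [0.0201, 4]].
sigma(A) ≈ {-4, 4}

A is real symmetric, so its spectrum consists of real eigenvalues. Expanding the characteristic polynomial of the displayed matrix gives
  det(λ I - A) = p(λ) = λ^2 + (0)λ + (-16).
Solving p(λ) = 0 yields eigenvalues ≈ -4, 4. (A is shown rounded to 4 decimals, so these recover the underlying integer eigenvalues to within that precision.)
Verification: the trace of A = 0 equals the sum of eigenvalues 0, and det(A) ≈ -15.9996 matches the eigenvalue product -16.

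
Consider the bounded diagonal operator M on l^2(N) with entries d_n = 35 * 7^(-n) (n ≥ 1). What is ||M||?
||M|| = 5 (attained at n = 1)

For M diagonal, ||M|| = sup_n |d_n|. The sequence d_n = 35 * 7^(-n) is positive and strictly decreasing (ratio 7^(-1) < 1), so the supremum is d_1 = 35/7 = 5. Hence ||M|| = 5.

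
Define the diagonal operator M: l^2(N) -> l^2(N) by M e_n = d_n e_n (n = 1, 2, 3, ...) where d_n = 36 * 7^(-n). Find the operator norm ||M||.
||M|| = 36/7 (attained at n = 1)

For M diagonal, ||M|| = sup_n |d_n|. The sequence d_n = 36 * 7^(-n) is positive and strictly decreasing (ratio 7^(-1) < 1), so the supremum is d_1 = 36/7. Hence ||M|| = 36/7.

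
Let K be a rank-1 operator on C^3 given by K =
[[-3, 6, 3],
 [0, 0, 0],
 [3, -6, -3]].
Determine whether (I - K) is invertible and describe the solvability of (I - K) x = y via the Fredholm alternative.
(I - K) is invertible (det(I - K) = 7 ≠ 0), so for every y in C^3 the equation (I - K) x = y has a unique solution.

K has rank 1, so it is an outer product K = u v^T: every row of K is a multiple of one row vector. Reading off the entries, u = (3, 0, -3) and v = (-1, 2, 1) (row i of K equals u_i·v^T). A rank-one matrix u v^T satisfies K u = u (v·u) and kills the (2)-dimensional subspace v^⊥, so its characteristic polynomial is lambda^2 (lambda - v·u) with v·u = tr K = -6. Hence the eigenvalues of I - K are 1 (multiplicity 2) and 1 - (-6) = 7, so det(I - K) = 7. (Direct check: I - K =
[[4, -6, -3],
 [0, 1, 0],
 [-3, 6, 4]]
has determinant 7.) The finite-dimensional Fredholm alternative says: either (I - K) is invertible, or ker(I - K) ≠ {0} and then range(I - K) = ker((I - K)^*)^⊥, with dim ker(I - K) = dim ker((I - K)^*). Since det(I - K) ≠ 0, 1 is not an eigenvalue of K and ker(I - K) = {0}, so we are in the first case: for every y there is a unique x = (I - K)^(-1) y. Explicitly, by the Sherman–Morrison formula, (I - u v^T)^(-1) = I + u v^T/(1 - v·u), i.e. (I - K)^(-1) = I + K/(7).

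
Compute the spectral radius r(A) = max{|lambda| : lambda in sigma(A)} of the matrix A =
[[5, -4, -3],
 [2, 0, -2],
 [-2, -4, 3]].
r(A) ≈ 6.3978

The eigenvalues of A are the roots of its characteristic polynomial. With M = A (coefficients from the trace, the sum of principal 2x2 minors, and det A):
  p(λ) = det(λ I - M) = λ^3 - 8λ^2 + 9λ + 8.
No integer candidate from the rational root theorem (±divisors of 8) is a root, so the roots are irrational. The cubic discriminant is Δ = 6556 > 0, so there are three distinct real roots. p(-1) = -10 and p(0) = 8 have opposite signs, so a root lies in (-1, 0); Newton's method refines it to λ ≈ -0.5745. p(2) = 2 and p(3) = -10 have opposite signs, so a root lies in (2, 3); Newton's method refines it to λ ≈ 2.1766. p(6) = -10 and p(7) = 22 have opposite signs, so a root lies in (6, 7); Newton's method refines it to λ ≈ 6.3978. Check (Vieta): the three roots sum to 8, matching tr M = 8.
Thus the eigenvalues (to 4 decimals) are -0.5745 (modulus 0.5745); 2.1766 (modulus 2.1766); 6.3978 (modulus 6.3978). The spectral radius is the largest modulus: r(A) ≈ 6.3978. (Cross-check: r(A) ≤ ||A||_2 ≈ 7.5353; equality holds whenever A is normal, though it can also hold for some non-normal A.)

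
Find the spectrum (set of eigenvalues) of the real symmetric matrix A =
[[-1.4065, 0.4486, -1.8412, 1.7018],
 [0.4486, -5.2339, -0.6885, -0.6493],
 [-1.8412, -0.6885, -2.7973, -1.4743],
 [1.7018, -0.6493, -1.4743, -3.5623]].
sigma(A) ≈ {-6, -4, 1} (-4 with multiplicity 2)

A is real symmetric, so its spectrum consists of real eigenvalues. Expanding the characteristic polynomial of the displayed matrix gives
  det(λ I - A) = p(λ) = λ^4 + (13)λ^3 + (50)λ^2 + (32)λ + (-96).
Solving p(λ) = 0 yields eigenvalues ≈ -6, -4, -4, 1. (A is shown rounded to 4 decimals, so these recover the underlying integer eigenvalues to within that precision.)
Verification: the trace of A = -13 equals the sum of eigenvalues -13, and det(A) ≈ -95.9994 matches the eigenvalue product -96.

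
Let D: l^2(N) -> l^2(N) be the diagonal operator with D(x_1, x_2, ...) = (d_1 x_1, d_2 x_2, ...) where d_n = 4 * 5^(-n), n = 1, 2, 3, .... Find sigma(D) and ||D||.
sigma(D) = {4 * 5^(-n) : n ≥ 1} ∪ {0}; ||D|| = 4/5

A bounded diagonal operator on l^2 with diagonal entries d_n has spectrum equal to the closure of {d_n : n ≥ 1}: every d_n is an eigenvalue (with eigenvector e_n), so {d_n} ⊂ sigma(D); the spectrum is closed, so its closure is too; and for lambda not in the closure, (D - lambda I) has bounded inverse (the diagonal entries 1/(d_n - lambda) are bounded). For our sequence d_n = 4 * 5^(-n), n = 1, 2, 3, ...:
  - {d_n} = {4 * 5^(-n) : n ≥ 1}; the only limit point is 0
  - closure = {4 * 5^(-n) : n ≥ 1} ∪ {0}
For the norm: a diagonal operator has ||D|| = sup_n |d_n|. Here d_n = 4 * 5^(-n) is positive and decreasing, so sup_n |d_n| = d_1 = 4/5. So ||D|| = 4/5.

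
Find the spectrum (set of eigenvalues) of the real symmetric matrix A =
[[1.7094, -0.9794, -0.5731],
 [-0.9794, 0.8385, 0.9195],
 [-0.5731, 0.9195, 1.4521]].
sigma(A) ≈ {0, 1, 3}

A is real symmetric, so its spectrum consists of real eigenvalues. Expanding the characteristic polynomial of the displayed matrix gives
  det(λ I - A) = p(λ) = λ^3 + (-4)λ^2 + (3)λ + (0).
Solving p(λ) = 0 yields eigenvalues ≈ 0, 1, 3. (A is shown rounded to 4 decimals, so these recover the underlying integer eigenvalues to within that precision.)
Verification: the trace of A = 4 equals the sum of eigenvalues 4, and det(A) ≈ 0.0000 matches the eigenvalue product 0.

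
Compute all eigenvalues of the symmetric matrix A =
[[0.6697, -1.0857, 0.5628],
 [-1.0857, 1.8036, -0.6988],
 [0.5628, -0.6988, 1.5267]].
sigma(A) ≈ {0, 1, 3}

A is real symmetric, so its spectrum consists of real eigenvalues. Expanding the characteristic polynomial of the displayed matrix gives
  det(λ I - A) = p(λ) = λ^3 + (-4)λ^2 + (3)λ + (0).
Solving p(λ) = 0 yields eigenvalues ≈ 0, 1, 3. (A is shown rounded to 4 decimals, so these recover the underlying integer eigenvalues to within that precision.)
Verification: the trace of A = 4 equals the sum of eigenvalues 4, and det(A) ≈ 0.0001 matches the eigenvalue product 0.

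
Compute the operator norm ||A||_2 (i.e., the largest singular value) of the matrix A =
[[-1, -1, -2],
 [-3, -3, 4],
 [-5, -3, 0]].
||A||_2 ≈ 7.6388 (= sqrt(largest eigenvalue of A^T A))

||A||_2 = sigma_max(A) = sqrt(lambda_max(A^T A)). Form the symmetric matrix M = A^T A =
[[35, 25, -10],
 [25, 19, -10],
 [-10, -10, 20]].
Its characteristic polynomial (trace, sum of principal 2x2 minors, determinant of M give the coefficients) is
  p(λ) = det(λ I - M) = λ^3 - 74λ^2 + 920λ - 400.
No integer candidate from the rational root theorem (±divisors of 400) is a root, so the roots are irrational. The cubic discriminant is Δ = 1357632000 > 0, so there are three distinct real roots. p(0) = -400 and p(1) = 447 have opposite signs, so a root lies in (0, 1); Newton's method refines it to λ ≈ 0.451. p(15) = 125 and p(16) = -528 have opposite signs, so a root lies in (15, 16); Newton's method refines it to λ ≈ 15.1982. p(58) = -864 and p(59) = 1665 have opposite signs, so a root lies in (58, 59); Newton's method refines it to λ ≈ 58.3508. Check (Vieta): the three roots sum to 74, matching tr M = 74.
So the eigenvalues of A^T A are ≈ 0.451, 15.1982, 58.3508 (all ≥ 0, as they must be for A^T A). The largest is λ_max ≈ 58.3508, hence ||A||_2 = sqrt(λ_max) ≈ 7.6388.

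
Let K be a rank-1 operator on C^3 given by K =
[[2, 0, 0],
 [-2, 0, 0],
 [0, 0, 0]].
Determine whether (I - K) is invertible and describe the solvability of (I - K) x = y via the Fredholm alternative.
(I - K) is invertible (det(I - K) = -1 ≠ 0), so for every y in C^3 the equation (I - K) x = y has a unique solution.

K has rank 1, so it is an outer product K = u v^T: every row of K is a multiple of one row vector. Reading off the entries, u = (-1, 1, 0) and v = (-2, 0, 0) (row i of K equals u_i·v^T). A rank-one matrix u v^T satisfies K u = u (v·u) and kills the (2)-dimensional subspace v^⊥, so its characteristic polynomial is lambda^2 (lambda - v·u) with v·u = tr K = 2. Hence the eigenvalues of I - K are 1 (multiplicity 2) and 1 - (2) = -1, so det(I - K) = -1. (Direct check: I - K =
[[-1, 0, 0],
 [2, 1, 0],
 [0, 0, 1]]
has determinant -1.) The finite-dimensional Fredholm alternative says: either (I - K) is invertible, or ker(I - K) ≠ {0} and then range(I - K) = ker((I - K)^*)^⊥, with dim ker(I - K) = dim ker((I - K)^*). Since det(I - K) ≠ 0, 1 is not an eigenvalue of K and ker(I - K) = {0}, so we are in the first case: for every y there is a unique x = (I - K)^(-1) y. Explicitly, by the Sherman–Morrison formula, (I - u v^T)^(-1) = I + u v^T/(1 - v·u), i.e. (I - K)^(-1) = I - K.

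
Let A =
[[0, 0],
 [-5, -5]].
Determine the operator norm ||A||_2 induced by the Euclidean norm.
||A||_2 = sqrt(50) ≈ 7.0711 (= sqrt(largest eigenvalue of A^T A))

||A||_2 = sigma_max(A) = sqrt(lambda_max(A^T A)). Form the symmetric matrix M = A^T A =
[[25, 25],
 [25, 25]].
Its characteristic polynomial (trace, determinant of M give the coefficients) is
  p(λ) = det(λ I - M) = λ^2 - 50λ.
For λ^2 - 50λ the discriminant is 2500. It is a perfect square (50^2), so the roots are rational: λ = (50 ± 50)/2 = 50, 0.
So the eigenvalues of A^T A are ≈ 0, 50 (all ≥ 0, as they must be for A^T A). The largest is λ_max = 50, hence ||A||_2 = sqrt(λ_max) = sqrt(50) ≈ 7.0711.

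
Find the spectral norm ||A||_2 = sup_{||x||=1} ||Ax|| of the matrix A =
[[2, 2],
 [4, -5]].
||A||_2 = sqrt((49 + sqrt(1105))/2) ≈ 6.4125 (= sqrt(largest eigenvalue of A^T A))

||A||_2 = sigma_max(A) = sqrt(lambda_max(A^T A)). Form the symmetric matrix M = A^T A =
[[20, -16],
 [-16, 29]].
Its characteristic polynomial (trace, determinant of M give the coefficients) is
  p(λ) = det(λ I - M) = λ^2 - 49λ + 324.
For λ^2 - 49λ + 324 the discriminant is 1105. It is nonnegative but not a perfect square, so the roots are real and irrational: λ = (49 ± sqrt(1105))/2 ≈ 41.1208, 7.8792.
So the eigenvalues of A^T A are ≈ 7.8792, 41.1208 (all ≥ 0, as they must be for A^T A). The largest is λ_max = (49 + sqrt(1105))/2 ≈ 41.1208, hence ||A||_2 = sqrt(λ_max) = sqrt((49 + sqrt(1105))/2) ≈ 6.4125.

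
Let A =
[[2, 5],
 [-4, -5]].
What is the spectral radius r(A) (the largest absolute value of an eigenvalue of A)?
r(A) = sqrt(10) ≈ 3.1623

The eigenvalues of A are the roots of its characteristic polynomial. With M = A (coefficients from the trace and determinant):
  p(λ) = det(λ I - M) = λ^2 + 3λ + 10.
For λ^2 + 3λ + 10 the discriminant is -31. It is negative, so the roots are the complex-conjugate pair λ = -3/2 ± (sqrt(31)/2) i ≈ -1.5 ± 2.7839i. For a conjugate pair the product of the roots equals the constant term, so |λ|^2 = 10 and |λ| = sqrt(10) ≈ 3.1623.
Thus the eigenvalues (to 4 decimals) are -1.5 ± 2.7839i (modulus 3.1623). The spectral radius is the largest modulus: r(A) = sqrt(10) ≈ 3.1623. (Cross-check: r(A) ≤ ||A||_2 ≈ 8.279; equality holds whenever A is normal, though it can also hold for some non-normal A.)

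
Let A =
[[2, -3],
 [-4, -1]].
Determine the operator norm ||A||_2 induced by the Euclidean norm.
||A||_2 = sqrt((30 + sqrt(116))/2) ≈ 4.515 (= sqrt(largest eigenvalue of A^T A))

||A||_2 = sigma_max(A) = sqrt(lambda_max(A^T A)). Form the symmetric matrix M = A^T A =
[[20, -2],
 [-2, 10]].
Its characteristic polynomial (trace, determinant of M give the coefficients) is
  p(λ) = det(λ I - M) = λ^2 - 30λ + 196.
For λ^2 - 30λ + 196 the discriminant is 116. It is nonnegative but not a perfect square, so the roots are real and irrational: λ = (30 ± sqrt(116))/2 ≈ 20.3852, 9.6148.
So the eigenvalues of A^T A are ≈ 9.6148, 20.3852 (all ≥ 0, as they must be for A^T A). The largest is λ_max = (30 + sqrt(116))/2 ≈ 20.3852, hence ||A||_2 = sqrt(λ_max) = sqrt((30 + sqrt(116))/2) ≈ 4.515.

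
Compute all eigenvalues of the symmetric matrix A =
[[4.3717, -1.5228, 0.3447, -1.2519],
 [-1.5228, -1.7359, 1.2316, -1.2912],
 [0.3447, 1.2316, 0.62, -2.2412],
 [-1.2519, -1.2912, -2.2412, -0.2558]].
sigma(A) ≈ {-3, -2, 3, 5}

A is real symmetric, so its spectrum consists of real eigenvalues. Expanding the characteristic polynomial of the displayed matrix gives
  det(λ I - A) = p(λ) = λ^4 + (-3)λ^3 + (-19)λ^2 + (27)λ + (89.997).
Solving p(λ) = 0 yields eigenvalues ≈ -3, -2, 3, 5. (A is shown rounded to 4 decimals, so these recover the underlying integer eigenvalues to within that precision.)
Verification: the trace of A = 3 equals the sum of eigenvalues 3, and det(A) ≈ 89.9970 matches the eigenvalue product 90.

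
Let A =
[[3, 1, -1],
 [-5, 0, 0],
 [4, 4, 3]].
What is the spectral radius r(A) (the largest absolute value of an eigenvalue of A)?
r(A) ≈ 3.6923

The eigenvalues of A are the roots of its characteristic polynomial. With M = A (coefficients from the trace, the sum of principal 2x2 minors, and det A):
  p(λ) = det(λ I - M) = λ^3 - 6λ^2 + 18λ - 35.
No integer candidate from the rational root theorem (±divisors of 35) is a root, so the roots are irrational. The cubic discriminant is Δ = -6939 < 0, so there is one real root and a complex-conjugate pair. p(3) = -8 and p(4) = 5 have opposite signs, so a root lies in (3, 4); Newton's method refines it to λ ≈ 3.6923. Dividing out (λ - (3.6923)) leaves approximately λ^2 - 2.3077λ + 9.4792. For λ^2 - 2.3077λ + 9.4792 the discriminant is -32.5914. It is negative, so the remaining roots are the complex-conjugate pair λ ≈ 1.1539 ± 2.8544i. Their product equals the constant term, so |λ|^2 ≈ 9.4792 and |λ| ≈ 3.0788.
Thus the eigenvalues (to 4 decimals) are 3.6923 (modulus 3.6923); 1.1539 ± 2.8544i (modulus 3.0788). The spectral radius is the largest modulus: r(A) ≈ 3.6923. (Cross-check: r(A) ≤ ||A||_2 ≈ 7.8643; equality holds whenever A is normal, though it can also hold for some non-normal A.)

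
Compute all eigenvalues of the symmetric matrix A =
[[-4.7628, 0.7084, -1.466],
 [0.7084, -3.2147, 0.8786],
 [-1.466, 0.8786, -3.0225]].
sigma(A) ≈ {-6, -3, -2}

A is real symmetric, so its spectrum consists of real eigenvalues. Expanding the characteristic polynomial of the displayed matrix gives
  det(λ I - A) = p(λ) = λ^3 + (11)λ^2 + (36)λ + (36).
Solving p(λ) = 0 yields eigenvalues ≈ -6, -3, -2. (A is shown rounded to 4 decimals, so these recover the underlying integer eigenvalues to within that precision.)
Verification: the trace of A = -11 equals the sum of eigenvalues -11, and det(A) ≈ -36.0000 matches the eigenvalue product -36.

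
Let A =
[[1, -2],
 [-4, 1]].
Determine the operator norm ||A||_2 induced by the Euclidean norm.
||A||_2 = sqrt((22 + sqrt(288))/2) ≈ 4.4142 (= sqrt(largest eigenvalue of A^T A))

||A||_2 = sigma_max(A) = sqrt(lambda_max(A^T A)). Form the symmetric matrix M = A^T A =
[[17, -6],
 [-6, 5]].
Its characteristic polynomial (trace, determinant of M give the coefficients) is
  p(λ) = det(λ I - M) = λ^2 - 22λ + 49.
For λ^2 - 22λ + 49 the discriminant is 288. It is nonnegative but not a perfect square, so the roots are real and irrational: λ = (22 ± sqrt(288))/2 ≈ 19.4853, 2.5147.
So the eigenvalues of A^T A are ≈ 2.5147, 19.4853 (all ≥ 0, as they must be for A^T A). The largest is λ_max = (22 + sqrt(288))/2 ≈ 19.4853, hence ||A||_2 = sqrt(λ_max) = sqrt((22 + sqrt(288))/2) ≈ 4.4142.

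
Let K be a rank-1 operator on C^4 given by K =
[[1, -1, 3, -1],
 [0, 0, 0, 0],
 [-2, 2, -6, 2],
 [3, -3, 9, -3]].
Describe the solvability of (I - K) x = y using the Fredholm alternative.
(I - K) is invertible (det(I - K) = 9 ≠ 0), so for every y in C^4 the equation (I - K) x = y has a unique solution.

K has rank 1, so it is an outer product K = u v^T: every row of K is a multiple of one row vector. Reading off the entries, u = (1, 0, -2, 3) and v = (1, -1, 3, -1) (row i of K equals u_i·v^T). A rank-one matrix u v^T satisfies K u = u (v·u) and kills the (3)-dimensional subspace v^⊥, so its characteristic polynomial is lambda^3 (lambda - v·u) with v·u = tr K = -8. Hence the eigenvalues of I - K are 1 (multiplicity 3) and 1 - (-8) = 9, so det(I - K) = 9. (Direct check: I - K =
[[0, 1, -3, 1],
 [0, 1, 0, 0],
 [2, -2, 7, -2],
 [-3, 3, -9, 4]]
has determinant 9.) The finite-dimensional Fredholm alternative says: either (I - K) is invertible, or ker(I - K) ≠ {0} and then range(I - K) = ker((I - K)^*)^⊥, with dim ker(I - K) = dim ker((I - K)^*). Since det(I - K) ≠ 0, 1 is not an eigenvalue of K and ker(I - K) = {0}, so we are in the first case: for every y there is a unique x = (I - K)^(-1) y. Explicitly, by the Sherman–Morrison formula, (I - u v^T)^(-1) = I + u v^T/(1 - v·u), i.e. (I - K)^(-1) = I + K/(9).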